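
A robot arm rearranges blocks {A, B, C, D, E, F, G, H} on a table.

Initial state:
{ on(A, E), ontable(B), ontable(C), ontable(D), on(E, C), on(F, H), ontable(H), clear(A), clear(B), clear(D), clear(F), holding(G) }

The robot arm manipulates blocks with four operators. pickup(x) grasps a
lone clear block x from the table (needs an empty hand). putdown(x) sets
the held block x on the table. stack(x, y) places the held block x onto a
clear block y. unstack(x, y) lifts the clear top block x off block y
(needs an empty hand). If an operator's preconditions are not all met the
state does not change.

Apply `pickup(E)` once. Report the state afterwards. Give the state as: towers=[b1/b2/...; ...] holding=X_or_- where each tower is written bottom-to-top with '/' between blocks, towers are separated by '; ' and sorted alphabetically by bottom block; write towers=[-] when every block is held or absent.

before: towers=[B; C/E/A; D; H/F] holding=G
pre[pickup(E)]: clear(E) no, ontable(E) no, handempty no
clear(E), ontable(E), handempty unmet → pickup(E) is a no-op
after:  towers=[B; C/E/A; D; H/F] holding=G

towers=[B; C/E/A; D; H/F] holding=G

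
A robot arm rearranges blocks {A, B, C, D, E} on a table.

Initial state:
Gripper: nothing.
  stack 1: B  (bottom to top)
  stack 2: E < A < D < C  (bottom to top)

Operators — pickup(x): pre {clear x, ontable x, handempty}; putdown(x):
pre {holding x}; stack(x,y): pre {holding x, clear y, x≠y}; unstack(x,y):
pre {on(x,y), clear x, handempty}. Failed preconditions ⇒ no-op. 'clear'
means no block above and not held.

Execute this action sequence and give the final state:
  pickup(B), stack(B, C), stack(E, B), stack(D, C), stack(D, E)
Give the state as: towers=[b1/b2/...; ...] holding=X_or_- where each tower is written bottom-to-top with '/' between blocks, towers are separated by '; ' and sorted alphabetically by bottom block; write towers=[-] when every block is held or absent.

towers=[E/A/D/C/B] holding=-

step 1 (pickup(B)): towers=[E/A/D/C] holding=B
step 2 (stack(B, C)): towers=[E/A/D/C/B] holding=-
step 3 (stack(E, B)) [no-op]: towers=[E/A/D/C/B] holding=-
step 4 (stack(D, C)) [no-op]: towers=[E/A/D/C/B] holding=-
step 5 (stack(D, E)) [no-op]: towers=[E/A/D/C/B] holding=-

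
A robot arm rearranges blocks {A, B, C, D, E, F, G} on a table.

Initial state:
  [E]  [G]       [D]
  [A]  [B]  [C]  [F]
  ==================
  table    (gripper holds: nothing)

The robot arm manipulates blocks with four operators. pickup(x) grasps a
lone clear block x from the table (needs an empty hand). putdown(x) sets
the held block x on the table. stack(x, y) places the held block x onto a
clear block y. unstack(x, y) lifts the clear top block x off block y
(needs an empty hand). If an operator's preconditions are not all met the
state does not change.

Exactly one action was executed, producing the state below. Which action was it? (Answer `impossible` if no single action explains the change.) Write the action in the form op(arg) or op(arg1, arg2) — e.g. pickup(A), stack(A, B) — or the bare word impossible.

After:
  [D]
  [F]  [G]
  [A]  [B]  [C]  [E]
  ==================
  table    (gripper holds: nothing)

impossible

target: towers=[A/F/D; B/G; C; E] holding=-
     unstack(G, B) → towers=[A/E; B; C; F/D] holding=G
     unstack(D, F) → towers=[A/E; B/G; C; F] holding=D
     unstack(E, A) → towers=[A; B/G; C; F/D] holding=E
         pickup(C) → towers=[A/E; B/G; F/D] holding=C
none of the 4 applicable actions match → impossible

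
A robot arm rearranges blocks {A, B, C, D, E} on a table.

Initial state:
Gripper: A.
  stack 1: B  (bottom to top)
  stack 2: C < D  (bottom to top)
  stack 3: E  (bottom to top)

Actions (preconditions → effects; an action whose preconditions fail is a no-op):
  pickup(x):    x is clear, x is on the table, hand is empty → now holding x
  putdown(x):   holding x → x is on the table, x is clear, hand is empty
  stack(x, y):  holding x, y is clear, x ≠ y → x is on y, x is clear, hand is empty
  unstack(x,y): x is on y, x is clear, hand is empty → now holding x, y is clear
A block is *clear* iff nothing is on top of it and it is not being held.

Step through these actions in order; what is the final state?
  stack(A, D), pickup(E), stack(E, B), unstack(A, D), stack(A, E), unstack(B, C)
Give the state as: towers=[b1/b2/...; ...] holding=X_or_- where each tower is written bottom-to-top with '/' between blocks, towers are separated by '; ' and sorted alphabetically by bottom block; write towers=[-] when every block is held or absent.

towers=[B/E/A; C/D] holding=-

step 1 (stack(A, D)): towers=[B; C/D/A; E] holding=-
step 2 (pickup(E)): towers=[B; C/D/A] holding=E
step 3 (stack(E, B)): towers=[B/E; C/D/A] holding=-
step 4 (unstack(A, D)): towers=[B/E; C/D] holding=A
step 5 (stack(A, E)): towers=[B/E/A; C/D] holding=-
step 6 (unstack(B, C)) [no-op]: towers=[B/E/A; C/D] holding=-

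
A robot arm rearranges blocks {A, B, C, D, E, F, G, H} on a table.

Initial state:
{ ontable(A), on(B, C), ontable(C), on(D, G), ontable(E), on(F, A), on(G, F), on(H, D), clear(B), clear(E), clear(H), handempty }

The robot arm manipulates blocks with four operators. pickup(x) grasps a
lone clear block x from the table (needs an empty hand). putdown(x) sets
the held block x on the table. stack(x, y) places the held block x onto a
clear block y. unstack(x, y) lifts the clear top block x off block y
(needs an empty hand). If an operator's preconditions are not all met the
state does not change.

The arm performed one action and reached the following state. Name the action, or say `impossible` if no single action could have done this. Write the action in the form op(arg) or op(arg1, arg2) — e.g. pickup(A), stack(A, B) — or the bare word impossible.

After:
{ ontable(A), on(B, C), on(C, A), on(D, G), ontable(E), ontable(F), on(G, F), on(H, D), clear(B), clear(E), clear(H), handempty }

impossible

target: towers=[A/C/B; E; F/G/D/H] holding=-
         pickup(E) → towers=[A/F/G/D/H; C/B] holding=E
     unstack(H, D) → towers=[A/F/G/D; C/B; E] holding=H
     unstack(B, C) → towers=[A/F/G/D/H; C; E] holding=B
none of the 3 applicable actions match → impossible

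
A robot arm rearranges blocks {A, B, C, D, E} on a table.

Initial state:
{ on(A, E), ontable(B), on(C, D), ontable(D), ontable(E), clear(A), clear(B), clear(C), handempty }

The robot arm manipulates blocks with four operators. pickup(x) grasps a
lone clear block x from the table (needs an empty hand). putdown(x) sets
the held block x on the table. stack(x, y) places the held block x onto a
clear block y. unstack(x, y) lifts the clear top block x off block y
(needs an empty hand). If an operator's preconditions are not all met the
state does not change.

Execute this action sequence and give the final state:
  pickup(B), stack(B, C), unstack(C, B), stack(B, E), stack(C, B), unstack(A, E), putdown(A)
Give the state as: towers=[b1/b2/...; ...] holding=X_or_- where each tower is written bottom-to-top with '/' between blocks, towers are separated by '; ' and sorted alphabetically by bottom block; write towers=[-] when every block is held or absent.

step 1 (pickup(B)): towers=[D/C; E/A] holding=B
step 2 (stack(B, C)): towers=[D/C/B; E/A] holding=-
step 3 (unstack(C, B)) [no-op]: towers=[D/C/B; E/A] holding=-
step 4 (stack(B, E)) [no-op]: towers=[D/C/B; E/A] holding=-
step 5 (stack(C, B)) [no-op]: towers=[D/C/B; E/A] holding=-
step 6 (unstack(A, E)): towers=[D/C/B; E] holding=A
step 7 (putdown(A)): towers=[A; D/C/B; E] holding=-

towers=[A; D/C/B; E] holding=-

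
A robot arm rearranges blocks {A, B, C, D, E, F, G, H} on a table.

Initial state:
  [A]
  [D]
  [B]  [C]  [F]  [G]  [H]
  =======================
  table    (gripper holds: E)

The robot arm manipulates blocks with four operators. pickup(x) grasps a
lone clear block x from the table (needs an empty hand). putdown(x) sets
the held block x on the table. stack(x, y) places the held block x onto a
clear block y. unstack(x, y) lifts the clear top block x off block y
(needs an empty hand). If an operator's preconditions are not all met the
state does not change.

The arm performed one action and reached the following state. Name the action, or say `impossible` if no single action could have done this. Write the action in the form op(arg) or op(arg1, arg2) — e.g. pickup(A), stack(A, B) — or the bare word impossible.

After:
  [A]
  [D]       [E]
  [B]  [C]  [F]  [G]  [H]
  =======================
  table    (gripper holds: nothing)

target: towers=[B/D/A; C; F/E; G; H] holding=-
        putdown(E) → towers=[B/D/A; C; E; F; G; H] holding=-
       stack(E, G) → towers=[B/D/A; C; F; G/E; H] holding=-
       stack(E, A) → towers=[B/D/A/E; C; F; G; H] holding=-
       stack(E, H) → towers=[B/D/A; C; F; G; H/E] holding=-
       stack(E, F) → towers=[B/D/A; C; F/E; G; H] holding=-  ← match
       stack(E, C) → towers=[B/D/A; C/E; F; G; H] holding=-

stack(E, F)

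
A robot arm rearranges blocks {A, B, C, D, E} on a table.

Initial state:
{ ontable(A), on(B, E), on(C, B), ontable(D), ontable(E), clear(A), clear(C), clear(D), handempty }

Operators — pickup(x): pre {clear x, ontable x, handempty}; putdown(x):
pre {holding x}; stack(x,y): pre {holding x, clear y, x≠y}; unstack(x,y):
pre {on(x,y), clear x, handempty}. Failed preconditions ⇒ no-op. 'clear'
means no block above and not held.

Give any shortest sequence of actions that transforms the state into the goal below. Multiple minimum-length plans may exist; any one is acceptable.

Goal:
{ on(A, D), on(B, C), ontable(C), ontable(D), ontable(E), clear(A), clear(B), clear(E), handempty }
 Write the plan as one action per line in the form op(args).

step 1 (pickup(A)): towers=[D; E/B/C] holding=A
step 2 (stack(A, D)): towers=[D/A; E/B/C] holding=-
step 3 (unstack(C, B)): towers=[D/A; E/B] holding=C
step 4 (putdown(C)): towers=[C; D/A; E/B] holding=-
step 5 (unstack(B, E)): towers=[C; D/A; E] holding=B
step 6 (stack(B, C)): towers=[C/B; D/A; E] holding=-
goal check: towers=[C/B; D/A; E] holding=- — reached (length 6, optimal by BFS)

pickup(A)
stack(A, D)
unstack(C, B)
putdown(C)
unstack(B, E)
stack(B, C)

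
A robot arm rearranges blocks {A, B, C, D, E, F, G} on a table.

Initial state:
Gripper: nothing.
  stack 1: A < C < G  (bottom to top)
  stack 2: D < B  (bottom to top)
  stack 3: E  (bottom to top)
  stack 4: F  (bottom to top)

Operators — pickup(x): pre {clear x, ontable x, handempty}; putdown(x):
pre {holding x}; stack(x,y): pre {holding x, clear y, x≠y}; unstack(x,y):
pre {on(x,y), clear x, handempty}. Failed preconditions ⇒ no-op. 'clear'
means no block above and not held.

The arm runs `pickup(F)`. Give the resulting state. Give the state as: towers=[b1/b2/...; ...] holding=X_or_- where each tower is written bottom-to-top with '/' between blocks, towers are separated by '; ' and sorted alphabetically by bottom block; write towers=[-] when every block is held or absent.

towers=[A/C/G; D/B; E] holding=F

before: towers=[A/C/G; D/B; E; F] holding=-
pre[pickup(F)]: clear(F) ✓, ontable(F) ✓, handempty ✓
all met → apply pickup(F)
after:  towers=[A/C/G; D/B; E] holding=F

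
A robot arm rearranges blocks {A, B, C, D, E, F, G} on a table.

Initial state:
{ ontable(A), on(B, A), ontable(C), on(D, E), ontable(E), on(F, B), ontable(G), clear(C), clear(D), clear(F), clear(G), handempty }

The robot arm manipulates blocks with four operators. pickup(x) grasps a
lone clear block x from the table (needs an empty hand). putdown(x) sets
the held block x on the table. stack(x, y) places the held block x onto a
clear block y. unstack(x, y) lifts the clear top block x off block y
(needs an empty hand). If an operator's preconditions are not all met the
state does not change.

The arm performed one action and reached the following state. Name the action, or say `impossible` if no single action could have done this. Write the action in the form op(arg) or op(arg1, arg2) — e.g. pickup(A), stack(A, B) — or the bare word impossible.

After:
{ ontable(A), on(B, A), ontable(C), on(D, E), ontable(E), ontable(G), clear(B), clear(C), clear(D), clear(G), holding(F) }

unstack(F, B)

target: towers=[A/B; C; E/D; G] holding=F
     unstack(F, B) → towers=[A/B; C; E/D; G] holding=F  ← match
         pickup(G) → towers=[A/B/F; C; E/D] holding=G
     unstack(D, E) → towers=[A/B/F; C; E; G] holding=D
         pickup(C) → towers=[A/B/F; E/D; G] holding=C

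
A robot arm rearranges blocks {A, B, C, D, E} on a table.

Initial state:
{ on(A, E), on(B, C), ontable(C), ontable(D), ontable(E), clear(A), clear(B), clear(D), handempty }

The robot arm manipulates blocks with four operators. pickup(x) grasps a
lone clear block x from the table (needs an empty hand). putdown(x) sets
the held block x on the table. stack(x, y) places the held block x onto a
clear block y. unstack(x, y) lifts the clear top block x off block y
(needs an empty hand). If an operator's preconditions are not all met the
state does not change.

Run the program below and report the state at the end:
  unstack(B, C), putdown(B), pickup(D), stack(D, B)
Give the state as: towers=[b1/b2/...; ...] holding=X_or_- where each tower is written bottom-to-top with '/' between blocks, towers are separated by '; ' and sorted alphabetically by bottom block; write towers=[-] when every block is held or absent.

towers=[B/D; C; E/A] holding=-

step 1 (unstack(B, C)): towers=[C; D; E/A] holding=B
step 2 (putdown(B)): towers=[B; C; D; E/A] holding=-
step 3 (pickup(D)): towers=[B; C; E/A] holding=D
step 4 (stack(D, B)): towers=[B/D; C; E/A] holding=-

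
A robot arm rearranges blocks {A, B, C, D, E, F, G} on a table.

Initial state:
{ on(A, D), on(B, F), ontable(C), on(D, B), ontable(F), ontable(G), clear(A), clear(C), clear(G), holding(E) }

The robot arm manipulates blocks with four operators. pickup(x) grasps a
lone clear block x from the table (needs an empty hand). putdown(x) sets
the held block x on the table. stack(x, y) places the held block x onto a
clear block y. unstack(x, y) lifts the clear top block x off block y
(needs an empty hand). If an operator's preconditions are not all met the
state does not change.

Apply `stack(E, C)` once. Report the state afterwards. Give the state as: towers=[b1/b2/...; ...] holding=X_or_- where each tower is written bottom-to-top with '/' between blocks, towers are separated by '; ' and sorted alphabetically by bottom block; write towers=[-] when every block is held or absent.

towers=[C/E; F/B/D/A; G] holding=-

before: towers=[C; F/B/D/A; G] holding=E
pre[stack(E, C)]: holding(E) ok, clear(C) ok, E≠C ok
all met → apply stack(E, C)
after:  towers=[C/E; F/B/D/A; G] holding=-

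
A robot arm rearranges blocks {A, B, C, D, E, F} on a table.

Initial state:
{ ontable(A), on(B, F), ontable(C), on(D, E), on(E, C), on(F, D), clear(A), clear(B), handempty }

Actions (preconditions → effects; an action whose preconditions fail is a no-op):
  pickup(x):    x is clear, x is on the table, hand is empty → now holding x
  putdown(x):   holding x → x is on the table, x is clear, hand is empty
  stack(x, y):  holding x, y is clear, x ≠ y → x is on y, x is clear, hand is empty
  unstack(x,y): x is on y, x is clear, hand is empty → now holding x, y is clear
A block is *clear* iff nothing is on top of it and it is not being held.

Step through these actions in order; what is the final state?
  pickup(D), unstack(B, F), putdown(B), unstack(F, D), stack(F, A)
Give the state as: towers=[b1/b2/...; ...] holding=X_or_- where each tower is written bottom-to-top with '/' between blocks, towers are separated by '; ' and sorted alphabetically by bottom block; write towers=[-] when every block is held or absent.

towers=[A/F; B; C/E/D] holding=-

step 1 (pickup(D)) [no-op]: towers=[A; C/E/D/F/B] holding=-
step 2 (unstack(B, F)): towers=[A; C/E/D/F] holding=B
step 3 (putdown(B)): towers=[A; B; C/E/D/F] holding=-
step 4 (unstack(F, D)): towers=[A; B; C/E/D] holding=F
step 5 (stack(F, A)): towers=[A/F; B; C/E/D] holding=-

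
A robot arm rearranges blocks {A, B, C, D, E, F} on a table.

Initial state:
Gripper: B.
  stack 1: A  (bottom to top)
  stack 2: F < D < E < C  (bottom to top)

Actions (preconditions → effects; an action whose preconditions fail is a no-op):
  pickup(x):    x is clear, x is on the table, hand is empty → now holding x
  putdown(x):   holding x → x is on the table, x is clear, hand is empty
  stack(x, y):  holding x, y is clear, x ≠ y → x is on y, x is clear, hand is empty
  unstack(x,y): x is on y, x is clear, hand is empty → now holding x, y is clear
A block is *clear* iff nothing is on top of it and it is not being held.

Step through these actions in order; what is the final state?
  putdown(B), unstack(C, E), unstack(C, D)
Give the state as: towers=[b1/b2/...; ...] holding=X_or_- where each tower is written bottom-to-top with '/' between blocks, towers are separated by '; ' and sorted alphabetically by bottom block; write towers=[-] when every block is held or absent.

step 1 (putdown(B)): towers=[A; B; F/D/E/C] holding=-
step 2 (unstack(C, E)): towers=[A; B; F/D/E] holding=C
step 3 (unstack(C, D)) [no-op]: towers=[A; B; F/D/E] holding=C

towers=[A; B; F/D/E] holding=C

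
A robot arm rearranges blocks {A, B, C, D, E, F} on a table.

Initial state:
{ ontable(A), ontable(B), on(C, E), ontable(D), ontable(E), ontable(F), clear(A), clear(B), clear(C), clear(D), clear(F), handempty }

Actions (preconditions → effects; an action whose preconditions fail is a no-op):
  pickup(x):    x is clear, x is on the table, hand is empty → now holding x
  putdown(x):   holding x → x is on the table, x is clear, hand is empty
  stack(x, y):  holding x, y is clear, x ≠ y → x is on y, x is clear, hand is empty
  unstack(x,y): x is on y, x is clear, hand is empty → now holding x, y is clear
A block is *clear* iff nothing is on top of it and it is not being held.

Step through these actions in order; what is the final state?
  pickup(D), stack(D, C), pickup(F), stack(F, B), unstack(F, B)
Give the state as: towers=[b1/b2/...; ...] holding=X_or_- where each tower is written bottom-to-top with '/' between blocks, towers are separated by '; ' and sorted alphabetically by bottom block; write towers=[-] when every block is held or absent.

towers=[A; B; E/C/D] holding=F

step 1 (pickup(D)): towers=[A; B; E/C; F] holding=D
step 2 (stack(D, C)): towers=[A; B; E/C/D; F] holding=-
step 3 (pickup(F)): towers=[A; B; E/C/D] holding=F
step 4 (stack(F, B)): towers=[A; B/F; E/C/D] holding=-
step 5 (unstack(F, B)): towers=[A; B; E/C/D] holding=F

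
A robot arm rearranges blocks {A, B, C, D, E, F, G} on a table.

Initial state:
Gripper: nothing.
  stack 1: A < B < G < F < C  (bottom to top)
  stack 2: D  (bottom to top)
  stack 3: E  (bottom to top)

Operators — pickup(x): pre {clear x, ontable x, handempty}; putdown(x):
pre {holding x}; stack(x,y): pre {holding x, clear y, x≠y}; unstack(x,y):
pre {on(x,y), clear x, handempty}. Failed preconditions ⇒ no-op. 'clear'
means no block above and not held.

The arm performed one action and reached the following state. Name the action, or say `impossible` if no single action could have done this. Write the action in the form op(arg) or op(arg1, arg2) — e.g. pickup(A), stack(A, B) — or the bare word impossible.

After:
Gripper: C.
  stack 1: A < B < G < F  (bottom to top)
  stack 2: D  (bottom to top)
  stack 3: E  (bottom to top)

target: towers=[A/B/G/F; D; E] holding=C
         pickup(D) → towers=[A/B/G/F/C; E] holding=D
         pickup(E) → towers=[A/B/G/F/C; D] holding=E
     unstack(C, F) → towers=[A/B/G/F; D; E] holding=C  ← match

unstack(C, F)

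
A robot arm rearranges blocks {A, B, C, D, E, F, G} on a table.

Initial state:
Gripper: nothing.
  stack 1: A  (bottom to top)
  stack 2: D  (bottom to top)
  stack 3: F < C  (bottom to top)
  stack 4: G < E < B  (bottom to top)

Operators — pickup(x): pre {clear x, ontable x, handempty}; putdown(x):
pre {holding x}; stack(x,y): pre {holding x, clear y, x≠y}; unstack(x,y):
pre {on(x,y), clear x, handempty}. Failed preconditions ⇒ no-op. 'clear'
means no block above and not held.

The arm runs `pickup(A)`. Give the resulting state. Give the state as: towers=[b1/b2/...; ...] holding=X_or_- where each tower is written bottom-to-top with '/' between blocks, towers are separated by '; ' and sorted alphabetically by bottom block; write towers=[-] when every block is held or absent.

towers=[D; F/C; G/E/B] holding=A

before: towers=[A; D; F/C; G/E/B] holding=-
pre[pickup(A)]: clear(A) yes, ontable(A) yes, handempty yes
all met → apply pickup(A)
after:  towers=[D; F/C; G/E/B] holding=A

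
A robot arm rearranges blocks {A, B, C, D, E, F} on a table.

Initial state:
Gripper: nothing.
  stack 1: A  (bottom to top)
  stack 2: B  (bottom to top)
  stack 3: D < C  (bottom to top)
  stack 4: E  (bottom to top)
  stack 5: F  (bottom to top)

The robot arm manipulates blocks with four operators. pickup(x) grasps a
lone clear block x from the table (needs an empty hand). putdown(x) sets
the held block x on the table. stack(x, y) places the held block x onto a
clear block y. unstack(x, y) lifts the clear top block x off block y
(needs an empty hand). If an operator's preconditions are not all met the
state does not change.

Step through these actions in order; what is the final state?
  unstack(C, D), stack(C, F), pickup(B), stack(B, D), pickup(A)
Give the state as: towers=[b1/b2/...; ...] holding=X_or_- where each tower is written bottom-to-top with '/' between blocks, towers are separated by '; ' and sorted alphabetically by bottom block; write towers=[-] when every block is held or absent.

step 1 (unstack(C, D)): towers=[A; B; D; E; F] holding=C
step 2 (stack(C, F)): towers=[A; B; D; E; F/C] holding=-
step 3 (pickup(B)): towers=[A; D; E; F/C] holding=B
step 4 (stack(B, D)): towers=[A; D/B; E; F/C] holding=-
step 5 (pickup(A)): towers=[D/B; E; F/C] holding=A

towers=[D/B; E; F/C] holding=A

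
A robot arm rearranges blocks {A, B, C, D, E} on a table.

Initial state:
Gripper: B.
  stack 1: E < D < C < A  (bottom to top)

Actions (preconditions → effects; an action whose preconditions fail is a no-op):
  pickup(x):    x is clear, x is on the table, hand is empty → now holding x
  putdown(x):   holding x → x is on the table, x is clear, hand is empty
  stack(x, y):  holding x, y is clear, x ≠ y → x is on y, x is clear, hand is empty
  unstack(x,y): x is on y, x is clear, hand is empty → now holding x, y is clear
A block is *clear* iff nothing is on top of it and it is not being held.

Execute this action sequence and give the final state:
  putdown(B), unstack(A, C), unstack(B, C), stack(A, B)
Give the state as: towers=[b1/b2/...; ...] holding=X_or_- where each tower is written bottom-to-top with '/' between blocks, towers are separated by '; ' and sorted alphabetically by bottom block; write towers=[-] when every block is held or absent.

step 1 (putdown(B)): towers=[B; E/D/C/A] holding=-
step 2 (unstack(A, C)): towers=[B; E/D/C] holding=A
step 3 (unstack(B, C)) [no-op]: towers=[B; E/D/C] holding=A
step 4 (stack(A, B)): towers=[B/A; E/D/C] holding=-

towers=[B/A; E/D/C] holding=-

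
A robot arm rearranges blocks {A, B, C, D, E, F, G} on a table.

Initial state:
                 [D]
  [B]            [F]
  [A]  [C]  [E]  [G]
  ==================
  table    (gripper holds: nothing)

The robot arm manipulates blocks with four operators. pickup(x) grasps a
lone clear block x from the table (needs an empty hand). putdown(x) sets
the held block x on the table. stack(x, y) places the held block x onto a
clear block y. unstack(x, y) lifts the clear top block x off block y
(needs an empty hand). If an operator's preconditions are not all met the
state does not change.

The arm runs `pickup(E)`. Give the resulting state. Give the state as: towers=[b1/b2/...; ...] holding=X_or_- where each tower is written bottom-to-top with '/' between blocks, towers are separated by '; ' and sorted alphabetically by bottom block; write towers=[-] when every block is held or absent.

before: towers=[A/B; C; E; G/F/D] holding=-
pre[pickup(E)]: clear(E) ✓, ontable(E) ✓, handempty ✓
all met → apply pickup(E)
after:  towers=[A/B; C; G/F/D] holding=E

towers=[A/B; C; G/F/D] holding=E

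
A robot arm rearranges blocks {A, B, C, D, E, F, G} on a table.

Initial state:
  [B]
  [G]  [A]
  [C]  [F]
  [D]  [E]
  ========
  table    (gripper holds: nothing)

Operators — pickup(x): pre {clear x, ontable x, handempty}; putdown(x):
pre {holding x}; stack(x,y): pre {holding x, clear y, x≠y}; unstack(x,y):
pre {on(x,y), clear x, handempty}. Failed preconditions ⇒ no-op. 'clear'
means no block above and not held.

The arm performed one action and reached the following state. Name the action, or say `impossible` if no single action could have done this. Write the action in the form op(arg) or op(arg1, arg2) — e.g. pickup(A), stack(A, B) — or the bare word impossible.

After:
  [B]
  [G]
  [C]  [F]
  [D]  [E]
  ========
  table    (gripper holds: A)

unstack(A, F)

target: towers=[D/C/G/B; E/F] holding=A
     unstack(B, G) → towers=[D/C/G; E/F/A] holding=B
     unstack(A, F) → towers=[D/C/G/B; E/F] holding=A  ← match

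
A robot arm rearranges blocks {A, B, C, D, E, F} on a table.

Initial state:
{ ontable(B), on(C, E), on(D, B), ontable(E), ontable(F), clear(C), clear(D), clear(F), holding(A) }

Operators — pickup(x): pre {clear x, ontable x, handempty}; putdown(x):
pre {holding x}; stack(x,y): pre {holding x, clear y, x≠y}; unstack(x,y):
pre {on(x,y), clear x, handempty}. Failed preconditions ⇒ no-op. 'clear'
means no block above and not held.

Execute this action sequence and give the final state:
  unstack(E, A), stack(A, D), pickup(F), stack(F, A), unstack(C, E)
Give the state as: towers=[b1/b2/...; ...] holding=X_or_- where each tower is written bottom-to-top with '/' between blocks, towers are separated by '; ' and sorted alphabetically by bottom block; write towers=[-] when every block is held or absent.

towers=[B/D/A/F; E] holding=C

step 1 (unstack(E, A)) [no-op]: towers=[B/D; E/C; F] holding=A
step 2 (stack(A, D)): towers=[B/D/A; E/C; F] holding=-
step 3 (pickup(F)): towers=[B/D/A; E/C] holding=F
step 4 (stack(F, A)): towers=[B/D/A/F; E/C] holding=-
step 5 (unstack(C, E)): towers=[B/D/A/F; E] holding=C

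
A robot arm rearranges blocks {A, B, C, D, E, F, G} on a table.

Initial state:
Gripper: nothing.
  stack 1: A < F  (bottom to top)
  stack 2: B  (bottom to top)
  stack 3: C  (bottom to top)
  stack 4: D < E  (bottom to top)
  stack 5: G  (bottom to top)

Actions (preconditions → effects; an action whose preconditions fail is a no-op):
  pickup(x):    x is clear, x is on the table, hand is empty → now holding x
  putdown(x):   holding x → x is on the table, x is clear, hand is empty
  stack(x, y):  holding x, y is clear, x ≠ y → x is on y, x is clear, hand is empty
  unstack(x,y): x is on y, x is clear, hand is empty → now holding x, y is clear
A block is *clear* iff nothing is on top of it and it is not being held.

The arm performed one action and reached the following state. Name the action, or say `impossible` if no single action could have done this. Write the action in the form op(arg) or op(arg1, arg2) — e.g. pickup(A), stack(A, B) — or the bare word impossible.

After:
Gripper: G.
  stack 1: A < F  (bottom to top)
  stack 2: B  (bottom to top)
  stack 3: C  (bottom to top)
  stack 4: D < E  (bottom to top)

target: towers=[A/F; B; C; D/E] holding=G
         pickup(B) → towers=[A/F; C; D/E; G] holding=B
     unstack(F, A) → towers=[A; B; C; D/E; G] holding=F
         pickup(G) → towers=[A/F; B; C; D/E] holding=G  ← match
     unstack(E, D) → towers=[A/F; B; C; D; G] holding=E
         pickup(C) → towers=[A/F; B; D/E; G] holding=C

pickup(G)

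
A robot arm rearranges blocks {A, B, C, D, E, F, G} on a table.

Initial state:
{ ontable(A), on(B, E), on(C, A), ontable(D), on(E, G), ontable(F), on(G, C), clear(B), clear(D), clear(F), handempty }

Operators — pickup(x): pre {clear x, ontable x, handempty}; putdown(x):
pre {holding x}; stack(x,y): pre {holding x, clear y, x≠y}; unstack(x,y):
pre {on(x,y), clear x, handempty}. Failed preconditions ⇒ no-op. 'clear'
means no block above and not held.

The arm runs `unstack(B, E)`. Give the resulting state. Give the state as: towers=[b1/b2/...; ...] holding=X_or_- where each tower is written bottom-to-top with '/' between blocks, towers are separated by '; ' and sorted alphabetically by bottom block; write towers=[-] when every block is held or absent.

towers=[A/C/G/E; D; F] holding=B

before: towers=[A/C/G/E/B; D; F] holding=-
pre[unstack(B, E)]: on(B,E) yes, clear(B) yes, handempty yes
all met → apply unstack(B, E)
after:  towers=[A/C/G/E; D; F] holding=B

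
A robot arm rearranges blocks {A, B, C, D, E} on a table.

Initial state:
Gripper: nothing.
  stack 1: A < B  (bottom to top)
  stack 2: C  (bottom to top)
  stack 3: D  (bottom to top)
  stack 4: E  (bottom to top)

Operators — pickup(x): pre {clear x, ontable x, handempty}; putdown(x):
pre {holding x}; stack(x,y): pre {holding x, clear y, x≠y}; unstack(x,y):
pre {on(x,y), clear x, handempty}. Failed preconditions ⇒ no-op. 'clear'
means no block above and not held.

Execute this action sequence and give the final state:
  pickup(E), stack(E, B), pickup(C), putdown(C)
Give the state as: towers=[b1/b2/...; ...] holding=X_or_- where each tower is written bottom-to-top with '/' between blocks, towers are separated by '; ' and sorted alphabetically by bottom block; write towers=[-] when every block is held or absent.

towers=[A/B/E; C; D] holding=-

step 1 (pickup(E)): towers=[A/B; C; D] holding=E
step 2 (stack(E, B)): towers=[A/B/E; C; D] holding=-
step 3 (pickup(C)): towers=[A/B/E; D] holding=C
step 4 (putdown(C)): towers=[A/B/E; C; D] holding=-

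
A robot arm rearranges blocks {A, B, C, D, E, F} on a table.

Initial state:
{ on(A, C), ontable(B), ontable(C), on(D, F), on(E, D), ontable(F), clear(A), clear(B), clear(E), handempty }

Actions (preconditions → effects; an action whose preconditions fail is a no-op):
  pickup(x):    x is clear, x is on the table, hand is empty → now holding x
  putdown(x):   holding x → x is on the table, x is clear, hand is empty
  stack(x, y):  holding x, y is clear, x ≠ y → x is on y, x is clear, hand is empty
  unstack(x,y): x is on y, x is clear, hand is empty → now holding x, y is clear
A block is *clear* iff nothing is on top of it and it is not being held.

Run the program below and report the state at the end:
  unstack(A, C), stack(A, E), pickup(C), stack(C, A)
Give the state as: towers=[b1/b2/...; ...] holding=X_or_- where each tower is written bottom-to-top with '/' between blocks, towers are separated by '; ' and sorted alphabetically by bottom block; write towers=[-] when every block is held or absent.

towers=[B; F/D/E/A/C] holding=-

step 1 (unstack(A, C)): towers=[B; C; F/D/E] holding=A
step 2 (stack(A, E)): towers=[B; C; F/D/E/A] holding=-
step 3 (pickup(C)): towers=[B; F/D/E/A] holding=C
step 4 (stack(C, A)): towers=[B; F/D/E/A/C] holding=-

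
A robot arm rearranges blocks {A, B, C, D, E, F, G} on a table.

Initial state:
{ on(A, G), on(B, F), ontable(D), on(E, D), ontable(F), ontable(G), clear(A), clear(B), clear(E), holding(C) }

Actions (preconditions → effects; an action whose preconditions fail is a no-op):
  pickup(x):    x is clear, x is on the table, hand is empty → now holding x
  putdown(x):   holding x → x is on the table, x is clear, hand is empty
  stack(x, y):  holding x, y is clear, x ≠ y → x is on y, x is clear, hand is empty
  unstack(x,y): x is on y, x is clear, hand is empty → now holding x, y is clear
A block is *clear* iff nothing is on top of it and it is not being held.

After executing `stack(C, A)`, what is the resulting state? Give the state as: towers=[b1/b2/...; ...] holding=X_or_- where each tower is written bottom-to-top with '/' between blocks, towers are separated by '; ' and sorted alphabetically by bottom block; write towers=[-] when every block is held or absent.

before: towers=[D/E; F/B; G/A] holding=C
pre[stack(C, A)]: holding(C) ok, clear(A) ok, C≠A ok
all met → apply stack(C, A)
after:  towers=[D/E; F/B; G/A/C] holding=-

towers=[D/E; F/B; G/A/C] holding=-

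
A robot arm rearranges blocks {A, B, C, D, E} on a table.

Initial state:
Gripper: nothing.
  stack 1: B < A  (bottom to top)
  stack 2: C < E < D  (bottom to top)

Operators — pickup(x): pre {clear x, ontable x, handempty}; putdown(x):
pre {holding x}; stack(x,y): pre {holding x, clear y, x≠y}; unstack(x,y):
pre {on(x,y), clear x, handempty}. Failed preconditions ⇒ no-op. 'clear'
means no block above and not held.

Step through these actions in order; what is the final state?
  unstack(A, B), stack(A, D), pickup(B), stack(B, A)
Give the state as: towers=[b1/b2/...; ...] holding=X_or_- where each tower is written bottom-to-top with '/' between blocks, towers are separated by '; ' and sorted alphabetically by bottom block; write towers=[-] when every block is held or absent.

step 1 (unstack(A, B)): towers=[B; C/E/D] holding=A
step 2 (stack(A, D)): towers=[B; C/E/D/A] holding=-
step 3 (pickup(B)): towers=[C/E/D/A] holding=B
step 4 (stack(B, A)): towers=[C/E/D/A/B] holding=-

towers=[C/E/D/A/B] holding=-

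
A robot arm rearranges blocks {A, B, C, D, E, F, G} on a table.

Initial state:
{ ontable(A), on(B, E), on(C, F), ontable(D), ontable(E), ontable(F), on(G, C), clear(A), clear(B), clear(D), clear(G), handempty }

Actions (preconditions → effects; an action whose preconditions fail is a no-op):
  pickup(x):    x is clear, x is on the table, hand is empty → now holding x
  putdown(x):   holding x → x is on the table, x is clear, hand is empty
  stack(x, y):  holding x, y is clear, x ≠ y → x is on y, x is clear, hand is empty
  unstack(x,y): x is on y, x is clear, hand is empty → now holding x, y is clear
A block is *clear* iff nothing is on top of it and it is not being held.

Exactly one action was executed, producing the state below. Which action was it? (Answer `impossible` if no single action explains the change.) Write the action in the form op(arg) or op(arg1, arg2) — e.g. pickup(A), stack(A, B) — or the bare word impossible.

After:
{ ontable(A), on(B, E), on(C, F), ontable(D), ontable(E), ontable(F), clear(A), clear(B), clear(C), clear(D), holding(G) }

unstack(G, C)

target: towers=[A; D; E/B; F/C] holding=G
     unstack(B, E) → towers=[A; D; E; F/C/G] holding=B
     unstack(G, C) → towers=[A; D; E/B; F/C] holding=G  ← match
         pickup(D) → towers=[A; E/B; F/C/G] holding=D
         pickup(A) → towers=[D; E/B; F/C/G] holding=A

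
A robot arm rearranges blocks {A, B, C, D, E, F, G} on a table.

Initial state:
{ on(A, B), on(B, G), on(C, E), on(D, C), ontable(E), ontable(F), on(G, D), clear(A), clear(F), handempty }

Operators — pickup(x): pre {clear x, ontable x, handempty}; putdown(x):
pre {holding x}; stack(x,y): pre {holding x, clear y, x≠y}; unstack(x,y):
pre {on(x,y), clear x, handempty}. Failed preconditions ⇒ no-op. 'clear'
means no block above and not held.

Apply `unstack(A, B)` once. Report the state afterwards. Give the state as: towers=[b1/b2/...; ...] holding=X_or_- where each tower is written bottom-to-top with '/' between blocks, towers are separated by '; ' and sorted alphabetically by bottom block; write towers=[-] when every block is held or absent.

before: towers=[E/C/D/G/B/A; F] holding=-
pre[unstack(A, B)]: on(A,B) ok, clear(A) ok, handempty ok
all met → apply unstack(A, B)
after:  towers=[E/C/D/G/B; F] holding=A

towers=[E/C/D/G/B; F] holding=A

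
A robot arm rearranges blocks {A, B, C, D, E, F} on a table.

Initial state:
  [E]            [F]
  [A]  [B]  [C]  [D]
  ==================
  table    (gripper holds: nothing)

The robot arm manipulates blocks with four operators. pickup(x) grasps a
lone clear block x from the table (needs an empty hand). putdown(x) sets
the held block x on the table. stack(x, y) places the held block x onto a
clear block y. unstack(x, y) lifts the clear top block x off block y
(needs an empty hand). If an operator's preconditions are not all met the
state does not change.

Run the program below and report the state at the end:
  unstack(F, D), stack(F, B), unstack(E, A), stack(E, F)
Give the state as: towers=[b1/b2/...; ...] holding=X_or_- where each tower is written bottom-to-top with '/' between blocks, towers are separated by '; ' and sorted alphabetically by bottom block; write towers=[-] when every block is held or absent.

step 1 (unstack(F, D)): towers=[A/E; B; C; D] holding=F
step 2 (stack(F, B)): towers=[A/E; B/F; C; D] holding=-
step 3 (unstack(E, A)): towers=[A; B/F; C; D] holding=E
step 4 (stack(E, F)): towers=[A; B/F/E; C; D] holding=-

towers=[A; B/F/E; C; D] holding=-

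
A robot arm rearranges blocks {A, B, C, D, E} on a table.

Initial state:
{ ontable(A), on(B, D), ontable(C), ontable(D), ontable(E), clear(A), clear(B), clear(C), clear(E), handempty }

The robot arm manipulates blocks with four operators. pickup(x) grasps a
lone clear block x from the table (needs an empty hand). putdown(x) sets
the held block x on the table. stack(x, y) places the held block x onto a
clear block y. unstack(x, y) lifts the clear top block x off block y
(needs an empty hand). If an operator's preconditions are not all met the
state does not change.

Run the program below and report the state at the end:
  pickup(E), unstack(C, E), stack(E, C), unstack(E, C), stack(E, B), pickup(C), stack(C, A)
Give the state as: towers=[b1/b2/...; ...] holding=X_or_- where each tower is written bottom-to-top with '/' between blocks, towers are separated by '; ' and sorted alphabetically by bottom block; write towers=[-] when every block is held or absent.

towers=[A/C; D/B/E] holding=-

step 1 (pickup(E)): towers=[A; C; D/B] holding=E
step 2 (unstack(C, E)) [no-op]: towers=[A; C; D/B] holding=E
step 3 (stack(E, C)): towers=[A; C/E; D/B] holding=-
step 4 (unstack(E, C)): towers=[A; C; D/B] holding=E
step 5 (stack(E, B)): towers=[A; C; D/B/E] holding=-
step 6 (pickup(C)): towers=[A; D/B/E] holding=C
step 7 (stack(C, A)): towers=[A/C; D/B/E] holding=-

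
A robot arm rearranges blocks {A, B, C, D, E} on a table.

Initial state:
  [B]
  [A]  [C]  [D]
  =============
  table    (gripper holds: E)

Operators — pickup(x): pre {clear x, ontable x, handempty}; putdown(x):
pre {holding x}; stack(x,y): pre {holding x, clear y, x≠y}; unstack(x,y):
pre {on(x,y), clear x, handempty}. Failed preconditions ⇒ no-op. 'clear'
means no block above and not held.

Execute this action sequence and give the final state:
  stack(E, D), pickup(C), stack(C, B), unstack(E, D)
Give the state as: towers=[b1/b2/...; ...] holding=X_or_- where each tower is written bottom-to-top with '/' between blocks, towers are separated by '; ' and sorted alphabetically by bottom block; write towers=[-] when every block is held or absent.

step 1 (stack(E, D)): towers=[A/B; C; D/E] holding=-
step 2 (pickup(C)): towers=[A/B; D/E] holding=C
step 3 (stack(C, B)): towers=[A/B/C; D/E] holding=-
step 4 (unstack(E, D)): towers=[A/B/C; D] holding=E

towers=[A/B/C; D] holding=E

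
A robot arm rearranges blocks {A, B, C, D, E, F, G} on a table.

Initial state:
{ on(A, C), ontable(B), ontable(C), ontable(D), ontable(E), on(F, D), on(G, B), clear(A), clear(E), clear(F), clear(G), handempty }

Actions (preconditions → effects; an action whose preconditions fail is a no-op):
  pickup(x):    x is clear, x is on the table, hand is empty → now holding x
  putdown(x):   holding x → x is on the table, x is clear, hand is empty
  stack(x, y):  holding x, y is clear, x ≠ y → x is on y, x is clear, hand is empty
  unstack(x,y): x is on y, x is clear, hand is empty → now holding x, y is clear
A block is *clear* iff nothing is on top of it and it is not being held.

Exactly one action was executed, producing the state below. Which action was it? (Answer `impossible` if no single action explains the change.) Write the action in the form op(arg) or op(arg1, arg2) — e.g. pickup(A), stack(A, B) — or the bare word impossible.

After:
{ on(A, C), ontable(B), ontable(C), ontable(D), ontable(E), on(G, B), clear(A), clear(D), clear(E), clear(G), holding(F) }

target: towers=[B/G; C/A; D; E] holding=F
     unstack(F, D) → towers=[B/G; C/A; D; E] holding=F  ← match
     unstack(G, B) → towers=[B; C/A; D/F; E] holding=G
     unstack(A, C) → towers=[B/G; C; D/F; E] holding=A
         pickup(E) → towers=[B/G; C/A; D/F] holding=E

unstack(F, D)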